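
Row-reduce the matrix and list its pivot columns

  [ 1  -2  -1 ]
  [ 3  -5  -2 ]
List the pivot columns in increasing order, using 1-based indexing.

R2 ← R2 − 3·R1
R1 ← R1 + 2·R2
Pivot columns are the columns containing a leading 1.

1, 2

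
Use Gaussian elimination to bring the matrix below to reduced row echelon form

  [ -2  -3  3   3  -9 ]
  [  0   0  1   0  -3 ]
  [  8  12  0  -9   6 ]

[[1, 3/2, 0, 0, 3], [0, 0, 1, 0, -3], [0, 0, 0, 1, 2]]

ρ1 → -1/2·ρ1
  [ 1  3/2  -3/2  -3/2  9/2 ]
  [ 0    0     1     0   -3 ]
  [ 8   12     0    -9    6 ]
ρ3 → ρ3 − 8·ρ1
  [ 1  3/2  -3/2  -3/2  9/2 ]
  [ 0    0     1     0   -3 ]
  [ 0    0    12     3  -30 ]
ρ3 → ρ3 − 12·ρ2
  [ 1  3/2  -3/2  -3/2  9/2 ]
  [ 0    0     1     0   -3 ]
  [ 0    0     0     3    6 ]
ρ3 → 1/3·ρ3
  [ 1  3/2  -3/2  -3/2  9/2 ]
  [ 0    0     1     0   -3 ]
  [ 0    0     0     1    2 ]
ρ1 → ρ1 + 3/2·ρ3
  [ 1  3/2  -3/2  0  15/2 ]
  [ 0    0     1  0    -3 ]
  [ 0    0     0  1     2 ]
ρ1 → ρ1 + 3/2·ρ2
  [ 1  3/2  0  0   3 ]
  [ 0    0  1  0  -3 ]
  [ 0    0  0  1   2 ]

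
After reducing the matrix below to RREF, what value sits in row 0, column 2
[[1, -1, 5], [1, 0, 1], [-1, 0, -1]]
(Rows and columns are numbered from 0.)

r2 → r2 − r1
  [  1  -1   5 ]
  [  0   1  -4 ]
  [ -1   0  -1 ]
r3 → r3 + r1
  [ 1  -1   5 ]
  [ 0   1  -4 ]
  [ 0  -1   4 ]
r3 → r3 + r2
  [ 1  -1   5 ]
  [ 0   1  -4 ]
  [ 0   0   0 ]
r1 → r1 + r2
  [ 1  0   1 ]
  [ 0  1  -4 ]
  [ 0  0   0 ]

1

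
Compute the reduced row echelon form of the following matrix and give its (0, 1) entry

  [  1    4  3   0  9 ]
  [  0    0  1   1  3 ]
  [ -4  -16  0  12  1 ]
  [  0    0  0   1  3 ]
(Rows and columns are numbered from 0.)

R3 -> R3 + 4·R1
  [ 1  4   3   0   9 ]
  [ 0  0   1   1   3 ]
  [ 0  0  12  12  37 ]
  [ 0  0   0   1   3 ]
R3 -> R3 − 12·R2
  [ 1  4  3  0  9 ]
  [ 0  0  1  1  3 ]
  [ 0  0  0  0  1 ]
  [ 0  0  0  1  3 ]
R3 <-> R4
  [ 1  4  3  0  9 ]
  [ 0  0  1  1  3 ]
  [ 0  0  0  1  3 ]
  [ 0  0  0  0  1 ]
R3 -> R3 − 3·R4
  [ 1  4  3  0  9 ]
  [ 0  0  1  1  3 ]
  [ 0  0  0  1  0 ]
  [ 0  0  0  0  1 ]
R2 -> R2 − 3·R4
  [ 1  4  3  0  9 ]
  [ 0  0  1  1  0 ]
  [ 0  0  0  1  0 ]
  [ 0  0  0  0  1 ]
R1 -> R1 − 9·R4
  [ 1  4  3  0  0 ]
  [ 0  0  1  1  0 ]
  [ 0  0  0  1  0 ]
  [ 0  0  0  0  1 ]
R2 -> R2 − R3
  [ 1  4  3  0  0 ]
  [ 0  0  1  0  0 ]
  [ 0  0  0  1  0 ]
  [ 0  0  0  0  1 ]
R1 -> R1 − 3·R2
  [ 1  4  0  0  0 ]
  [ 0  0  1  0  0 ]
  [ 0  0  0  1  0 ]
  [ 0  0  0  0  1 ]

4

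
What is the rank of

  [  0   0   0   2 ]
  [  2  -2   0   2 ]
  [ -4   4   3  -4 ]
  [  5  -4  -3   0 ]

rank = 4

Swap R1 and R2.
  [  2  -2   0   2 ]
  [  0   0   0   2 ]
  [ -4   4   3  -4 ]
  [  5  -4  -3   0 ]
Multiply R1 by 1/2.
  [  1  -1   0   1 ]
  [  0   0   0   2 ]
  [ -4   4   3  -4 ]
  [  5  -4  -3   0 ]
Add 4 times R1 to R3.
  [ 1  -1   0  1 ]
  [ 0   0   0  2 ]
  [ 0   0   3  0 ]
  [ 5  -4  -3  0 ]
Subtract 5 times R1 from R4.
  [ 1  -1   0   1 ]
  [ 0   0   0   2 ]
  [ 0   0   3   0 ]
  [ 0   1  -3  -5 ]
Swap R2 and R4.
  [ 1  -1   0   1 ]
  [ 0   1  -3  -5 ]
  [ 0   0   3   0 ]
  [ 0   0   0   2 ]
Multiply R3 by 1/3.
  [ 1  -1   0   1 ]
  [ 0   1  -3  -5 ]
  [ 0   0   1   0 ]
  [ 0   0   0   2 ]
Multiply R4 by 1/2.
  [ 1  -1   0   1 ]
  [ 0   1  -3  -5 ]
  [ 0   0   1   0 ]
  [ 0   0   0   1 ]
Add 5 times R4 to R2.
  [ 1  -1   0  1 ]
  [ 0   1  -3  0 ]
  [ 0   0   1  0 ]
  [ 0   0   0  1 ]
Subtract R4 from R1.
  [ 1  -1   0  0 ]
  [ 0   1  -3  0 ]
  [ 0   0   1  0 ]
  [ 0   0   0  1 ]
Add 3 times R3 to R2.
  [ 1  -1  0  0 ]
  [ 0   1  0  0 ]
  [ 0   0  1  0 ]
  [ 0   0  0  1 ]
Add R2 to R1.
  [ 1  0  0  0 ]
  [ 0  1  0  0 ]
  [ 0  0  1  0 ]
  [ 0  0  0  1 ]
The reduced form has 4 nonzero rows.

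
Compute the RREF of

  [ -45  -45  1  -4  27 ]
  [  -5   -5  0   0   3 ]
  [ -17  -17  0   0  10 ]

r1 := -1/45·r1
  [   1    1  -1/45  4/45  -3/5 ]
  [  -5   -5      0     0     3 ]
  [ -17  -17      0     0    10 ]
r2 := r2 + 5·r1
  [   1    1  -1/45  4/45  -3/5 ]
  [   0    0   -1/9   4/9     0 ]
  [ -17  -17      0     0    10 ]
r3 := r3 + 17·r1
  [ 1  1   -1/45   4/45  -3/5 ]
  [ 0  0    -1/9    4/9     0 ]
  [ 0  0  -17/45  68/45  -1/5 ]
r2 := -9·r2
  [ 1  1   -1/45   4/45  -3/5 ]
  [ 0  0       1     -4     0 ]
  [ 0  0  -17/45  68/45  -1/5 ]
r3 := r3 + 17/45·r2
  [ 1  1  -1/45  4/45  -3/5 ]
  [ 0  0      1    -4     0 ]
  [ 0  0      0     0  -1/5 ]
r3 := -5·r3
  [ 1  1  -1/45  4/45  -3/5 ]
  [ 0  0      1    -4     0 ]
  [ 0  0      0     0     1 ]
r1 := r1 + 3/5·r3
  [ 1  1  -1/45  4/45  0 ]
  [ 0  0      1    -4  0 ]
  [ 0  0      0     0  1 ]
r1 := r1 + 1/45·r2
  [ 1  1  0   0  0 ]
  [ 0  0  1  -4  0 ]
  [ 0  0  0   0  1 ]

[[1, 1, 0, 0, 0], [0, 0, 1, -4, 0], [0, 0, 0, 0, 1]]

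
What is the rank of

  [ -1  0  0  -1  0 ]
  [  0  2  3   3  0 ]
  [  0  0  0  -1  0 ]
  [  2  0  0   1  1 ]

rank = 4

Multiply R1 by -1.
  [ 1  0  0   1  0 ]
  [ 0  2  3   3  0 ]
  [ 0  0  0  -1  0 ]
  [ 2  0  0   1  1 ]
Subtract 2 times R1 from R4.
  [ 1  0  0   1  0 ]
  [ 0  2  3   3  0 ]
  [ 0  0  0  -1  0 ]
  [ 0  0  0  -1  1 ]
Multiply R2 by 1/2.
  [ 1  0    0    1  0 ]
  [ 0  1  3/2  3/2  0 ]
  [ 0  0    0   -1  0 ]
  [ 0  0    0   -1  1 ]
Multiply R3 by -1.
  [ 1  0    0    1  0 ]
  [ 0  1  3/2  3/2  0 ]
  [ 0  0    0    1  0 ]
  [ 0  0    0   -1  1 ]
Add R3 to R4.
  [ 1  0    0    1  0 ]
  [ 0  1  3/2  3/2  0 ]
  [ 0  0    0    1  0 ]
  [ 0  0    0    0  1 ]
Subtract 3/2 times R3 from R2.
  [ 1  0    0  1  0 ]
  [ 0  1  3/2  0  0 ]
  [ 0  0    0  1  0 ]
  [ 0  0    0  0  1 ]
Subtract R3 from R1.
  [ 1  0    0  0  0 ]
  [ 0  1  3/2  0  0 ]
  [ 0  0    0  1  0 ]
  [ 0  0    0  0  1 ]
The reduced form has 4 nonzero rows.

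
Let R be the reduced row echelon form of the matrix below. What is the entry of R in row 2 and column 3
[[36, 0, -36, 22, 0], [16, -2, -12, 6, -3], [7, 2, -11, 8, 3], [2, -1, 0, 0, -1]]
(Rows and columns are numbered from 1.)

r1 := 1/36·r1
  [  1   0   -1  11/18   0 ]
  [ 16  -2  -12      6  -3 ]
  [  7   2  -11      8   3 ]
  [  2  -1    0      0  -1 ]
r2 := r2 − 16·r1
  [ 1   0   -1  11/18   0 ]
  [ 0  -2    4  -34/9  -3 ]
  [ 7   2  -11      8   3 ]
  [ 2  -1    0      0  -1 ]
r3 := r3 − 7·r1
  [ 1   0  -1  11/18   0 ]
  [ 0  -2   4  -34/9  -3 ]
  [ 0   2  -4  67/18   3 ]
  [ 2  -1   0      0  -1 ]
r4 := r4 − 2·r1
  [ 1   0  -1  11/18   0 ]
  [ 0  -2   4  -34/9  -3 ]
  [ 0   2  -4  67/18   3 ]
  [ 0  -1   2  -11/9  -1 ]
r2 := -1/2·r2
  [ 1   0  -1  11/18    0 ]
  [ 0   1  -2   17/9  3/2 ]
  [ 0   2  -4  67/18    3 ]
  [ 0  -1   2  -11/9   -1 ]
r3 := r3 − 2·r2
  [ 1   0  -1  11/18    0 ]
  [ 0   1  -2   17/9  3/2 ]
  [ 0   0   0  -1/18    0 ]
  [ 0  -1   2  -11/9   -1 ]
r4 := r4 + r2
  [ 1  0  -1  11/18    0 ]
  [ 0  1  -2   17/9  3/2 ]
  [ 0  0   0  -1/18    0 ]
  [ 0  0   0    2/3  1/2 ]
r3 := -18·r3
  [ 1  0  -1  11/18    0 ]
  [ 0  1  -2   17/9  3/2 ]
  [ 0  0   0      1    0 ]
  [ 0  0   0    2/3  1/2 ]
r4 := r4 − 2/3·r3
  [ 1  0  -1  11/18    0 ]
  [ 0  1  -2   17/9  3/2 ]
  [ 0  0   0      1    0 ]
  [ 0  0   0      0  1/2 ]
r4 := 2·r4
  [ 1  0  -1  11/18    0 ]
  [ 0  1  -2   17/9  3/2 ]
  [ 0  0   0      1    0 ]
  [ 0  0   0      0    1 ]
r2 := r2 − 3/2·r4
  [ 1  0  -1  11/18  0 ]
  [ 0  1  -2   17/9  0 ]
  [ 0  0   0      1  0 ]
  [ 0  0   0      0  1 ]
r2 := r2 − 17/9·r3
  [ 1  0  -1  11/18  0 ]
  [ 0  1  -2      0  0 ]
  [ 0  0   0      1  0 ]
  [ 0  0   0      0  1 ]
r1 := r1 − 11/18·r3
  [ 1  0  -1  0  0 ]
  [ 0  1  -2  0  0 ]
  [ 0  0   0  1  0 ]
  [ 0  0   0  0  1 ]

-2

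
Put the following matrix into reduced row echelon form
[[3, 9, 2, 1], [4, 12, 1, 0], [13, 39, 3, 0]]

[[1, 3, 0, 0], [0, 0, 1, 0], [0, 0, 0, 1]]

R1 := 1/3·R1
R2 := R2 − 4·R1
R3 := R3 − 13·R1
R2 := -3/5·R2
R3 := R3 + 17/3·R2
R3 := 5·R3
R2 := R2 − 4/5·R3
R1 := R1 − 1/3·R3
R1 := R1 − 2/3·R2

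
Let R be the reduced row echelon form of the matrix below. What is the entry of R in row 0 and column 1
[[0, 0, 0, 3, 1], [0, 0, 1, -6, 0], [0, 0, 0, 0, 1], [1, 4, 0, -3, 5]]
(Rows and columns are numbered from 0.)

ρ1 <=> ρ4
  [ 1  4  0  -3  5 ]
  [ 0  0  1  -6  0 ]
  [ 0  0  0   0  1 ]
  [ 0  0  0   3  1 ]
ρ3 <=> ρ4
  [ 1  4  0  -3  5 ]
  [ 0  0  1  -6  0 ]
  [ 0  0  0   3  1 ]
  [ 0  0  0   0  1 ]
ρ3 ← 1/3·ρ3
  [ 1  4  0  -3    5 ]
  [ 0  0  1  -6    0 ]
  [ 0  0  0   1  1/3 ]
  [ 0  0  0   0    1 ]
ρ3 ← ρ3 − 1/3·ρ4
  [ 1  4  0  -3  5 ]
  [ 0  0  1  -6  0 ]
  [ 0  0  0   1  0 ]
  [ 0  0  0   0  1 ]
ρ1 ← ρ1 − 5·ρ4
  [ 1  4  0  -3  0 ]
  [ 0  0  1  -6  0 ]
  [ 0  0  0   1  0 ]
  [ 0  0  0   0  1 ]
ρ2 ← ρ2 + 6·ρ3
  [ 1  4  0  -3  0 ]
  [ 0  0  1   0  0 ]
  [ 0  0  0   1  0 ]
  [ 0  0  0   0  1 ]
ρ1 ← ρ1 + 3·ρ3
  [ 1  4  0  0  0 ]
  [ 0  0  1  0  0 ]
  [ 0  0  0  1  0 ]
  [ 0  0  0  0  1 ]

4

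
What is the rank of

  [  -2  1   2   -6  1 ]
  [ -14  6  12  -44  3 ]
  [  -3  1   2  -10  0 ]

rank = 3

Multiply ρ1 by -1/2.
Add 14 times ρ1 to ρ2.
Add 3 times ρ1 to ρ3.
Multiply ρ2 by -1.
Add 1/2 times ρ2 to ρ3.
Multiply ρ3 by 2.
Subtract 4 times ρ3 from ρ2.
Add 1/2 times ρ3 to ρ1.
Add 1/2 times ρ2 to ρ1.
The reduced form has 3 nonzero rows.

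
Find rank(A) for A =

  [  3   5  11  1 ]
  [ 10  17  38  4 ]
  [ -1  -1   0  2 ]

R1 -> 1/3·R1
  [  1  5/3  11/3  1/3 ]
  [ 10   17    38    4 ]
  [ -1   -1     0    2 ]
R2 -> R2 − 10·R1
  [  1  5/3  11/3  1/3 ]
  [  0  1/3   4/3  2/3 ]
  [ -1   -1     0    2 ]
R3 -> R3 + R1
  [ 1  5/3  11/3  1/3 ]
  [ 0  1/3   4/3  2/3 ]
  [ 0  2/3  11/3  7/3 ]
R2 -> 3·R2
  [ 1  5/3  11/3  1/3 ]
  [ 0    1     4    2 ]
  [ 0  2/3  11/3  7/3 ]
R3 -> R3 − 2/3·R2
  [ 1  5/3  11/3  1/3 ]
  [ 0    1     4    2 ]
  [ 0    0     1    1 ]
R2 -> R2 − 4·R3
  [ 1  5/3  11/3  1/3 ]
  [ 0    1     0   -2 ]
  [ 0    0     1    1 ]
R1 -> R1 − 11/3·R3
  [ 1  5/3  0  -10/3 ]
  [ 0    1  0     -2 ]
  [ 0    0  1      1 ]
R1 -> R1 − 5/3·R2
  [ 1  0  0   0 ]
  [ 0  1  0  -2 ]
  [ 0  0  1   1 ]
The reduced form has 3 nonzero rows.

rank = 3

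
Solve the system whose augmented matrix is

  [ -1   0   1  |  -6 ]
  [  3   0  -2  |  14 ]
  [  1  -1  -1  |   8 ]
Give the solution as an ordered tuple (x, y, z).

ρ1 ← -1·ρ1
ρ2 ← ρ2 − 3·ρ1
ρ3 ← ρ3 − ρ1
ρ2 ↔ ρ3
ρ2 ← -1·ρ2
ρ1 ← ρ1 + ρ3
Reading off the last column: x = 2, y = -2, z = -4.

(2, -2, -4)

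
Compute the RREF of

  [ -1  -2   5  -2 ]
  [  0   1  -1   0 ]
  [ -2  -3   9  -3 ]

[[1, 0, -3, 0], [0, 1, -1, 0], [0, 0, 0, 1]]

r1 → -1·r1
  [  1   2  -5   2 ]
  [  0   1  -1   0 ]
  [ -2  -3   9  -3 ]
r3 → r3 + 2·r1
  [ 1  2  -5  2 ]
  [ 0  1  -1  0 ]
  [ 0  1  -1  1 ]
r3 → r3 − r2
  [ 1  2  -5  2 ]
  [ 0  1  -1  0 ]
  [ 0  0   0  1 ]
r1 → r1 − 2·r3
  [ 1  2  -5  0 ]
  [ 0  1  -1  0 ]
  [ 0  0   0  1 ]
r1 → r1 − 2·r2
  [ 1  0  -3  0 ]
  [ 0  1  -1  0 ]
  [ 0  0   0  1 ]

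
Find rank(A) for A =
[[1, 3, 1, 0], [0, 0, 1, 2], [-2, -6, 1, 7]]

ρ3 := ρ3 + 2·ρ1
ρ3 := ρ3 − 3·ρ2
ρ2 := ρ2 − 2·ρ3
ρ1 := ρ1 − ρ2
The reduced form has 3 nonzero rows.

rank = 3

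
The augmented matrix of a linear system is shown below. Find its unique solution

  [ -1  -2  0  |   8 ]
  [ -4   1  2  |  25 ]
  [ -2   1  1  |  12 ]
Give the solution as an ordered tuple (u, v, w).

(-6, -1, 1)

R1 ← -1·R1
  [  1  2  0  |  -8 ]
  [ -4  1  2  |  25 ]
  [ -2  1  1  |  12 ]
R2 ← R2 + 4·R1
  [  1  2  0  |  -8 ]
  [  0  9  2  |  -7 ]
  [ -2  1  1  |  12 ]
R3 ← R3 + 2·R1
  [ 1  2  0  |  -8 ]
  [ 0  9  2  |  -7 ]
  [ 0  5  1  |  -4 ]
R2 ← 1/9·R2
  [ 1  2    0  |    -8 ]
  [ 0  1  2/9  |  -7/9 ]
  [ 0  5    1  |    -4 ]
R3 ← R3 − 5·R2
  [ 1  2     0  |    -8 ]
  [ 0  1   2/9  |  -7/9 ]
  [ 0  0  -1/9  |  -1/9 ]
R3 ← -9·R3
  [ 1  2    0  |    -8 ]
  [ 0  1  2/9  |  -7/9 ]
  [ 0  0    1  |     1 ]
R2 ← R2 − 2/9·R3
  [ 1  2  0  |  -8 ]
  [ 0  1  0  |  -1 ]
  [ 0  0  1  |   1 ]
R1 ← R1 − 2·R2
  [ 1  0  0  |  -6 ]
  [ 0  1  0  |  -1 ]
  [ 0  0  1  |   1 ]
Reading off the last column: u = -6, v = -1, w = 1.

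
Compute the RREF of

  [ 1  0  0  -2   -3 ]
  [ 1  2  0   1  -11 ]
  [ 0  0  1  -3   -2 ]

R2 → R2 − R1
  [ 1  0  0  -2  -3 ]
  [ 0  2  0   3  -8 ]
  [ 0  0  1  -3  -2 ]
R2 → 1/2·R2
  [ 1  0  0   -2  -3 ]
  [ 0  1  0  3/2  -4 ]
  [ 0  0  1   -3  -2 ]

[[1, 0, 0, -2, -3], [0, 1, 0, 3/2, -4], [0, 0, 1, -3, -2]]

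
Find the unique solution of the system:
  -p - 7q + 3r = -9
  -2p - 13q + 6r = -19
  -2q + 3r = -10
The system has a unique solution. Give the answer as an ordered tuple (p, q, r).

Form the augmented matrix and row-reduce:
  [ -1   -7  3  |   -9 ]
  [ -2  -13  6  |  -19 ]
  [  0   -2  3  |  -10 ]
R1 := -1·R1
  [  1    7  -3  |    9 ]
  [ -2  -13   6  |  -19 ]
  [  0   -2   3  |  -10 ]
R2 := R2 + 2·R1
  [ 1   7  -3  |    9 ]
  [ 0   1   0  |   -1 ]
  [ 0  -2   3  |  -10 ]
R3 := R3 + 2·R2
  [ 1  7  -3  |    9 ]
  [ 0  1   0  |   -1 ]
  [ 0  0   3  |  -12 ]
R3 := 1/3·R3
  [ 1  7  -3  |   9 ]
  [ 0  1   0  |  -1 ]
  [ 0  0   1  |  -4 ]
R1 := R1 + 3·R3
  [ 1  7  0  |  -3 ]
  [ 0  1  0  |  -1 ]
  [ 0  0  1  |  -4 ]
R1 := R1 − 7·R2
  [ 1  0  0  |   4 ]
  [ 0  1  0  |  -1 ]
  [ 0  0  1  |  -4 ]
Reading off the last column: p = 4, q = -1, r = -4.

(4, -1, -4)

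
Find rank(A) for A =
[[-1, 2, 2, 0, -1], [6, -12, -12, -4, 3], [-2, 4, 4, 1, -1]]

rank = 3

ρ1 → -1·ρ1
  [  1   -2   -2   0   1 ]
  [  6  -12  -12  -4   3 ]
  [ -2    4    4   1  -1 ]
ρ2 → ρ2 − 6·ρ1
  [  1  -2  -2   0   1 ]
  [  0   0   0  -4  -3 ]
  [ -2   4   4   1  -1 ]
ρ3 → ρ3 + 2·ρ1
  [ 1  -2  -2   0   1 ]
  [ 0   0   0  -4  -3 ]
  [ 0   0   0   1   1 ]
ρ2 → -1/4·ρ2
  [ 1  -2  -2  0    1 ]
  [ 0   0   0  1  3/4 ]
  [ 0   0   0  1    1 ]
ρ3 → ρ3 − ρ2
  [ 1  -2  -2  0    1 ]
  [ 0   0   0  1  3/4 ]
  [ 0   0   0  0  1/4 ]
ρ3 → 4·ρ3
  [ 1  -2  -2  0    1 ]
  [ 0   0   0  1  3/4 ]
  [ 0   0   0  0    1 ]
ρ2 → ρ2 − 3/4·ρ3
  [ 1  -2  -2  0  1 ]
  [ 0   0   0  1  0 ]
  [ 0   0   0  0  1 ]
ρ1 → ρ1 − ρ3
  [ 1  -2  -2  0  0 ]
  [ 0   0   0  1  0 ]
  [ 0   0   0  0  1 ]
The reduced form has 3 nonzero rows.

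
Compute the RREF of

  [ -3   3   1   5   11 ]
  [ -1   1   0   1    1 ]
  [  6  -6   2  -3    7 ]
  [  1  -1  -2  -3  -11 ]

[[1, -1, 0, 0, 2], [0, 0, 1, 0, 2], [0, 0, 0, 1, 3], [0, 0, 0, 0, 0]]

r1 -> -1/3·r1
  [  1  -1  -1/3  -5/3  -11/3 ]
  [ -1   1     0     1      1 ]
  [  6  -6     2    -3      7 ]
  [  1  -1    -2    -3    -11 ]
r2 -> r2 + r1
  [ 1  -1  -1/3  -5/3  -11/3 ]
  [ 0   0  -1/3  -2/3   -8/3 ]
  [ 6  -6     2    -3      7 ]
  [ 1  -1    -2    -3    -11 ]
r3 -> r3 − 6·r1
  [ 1  -1  -1/3  -5/3  -11/3 ]
  [ 0   0  -1/3  -2/3   -8/3 ]
  [ 0   0     4     7     29 ]
  [ 1  -1    -2    -3    -11 ]
r4 -> r4 − r1
  [ 1  -1  -1/3  -5/3  -11/3 ]
  [ 0   0  -1/3  -2/3   -8/3 ]
  [ 0   0     4     7     29 ]
  [ 0   0  -5/3  -4/3  -22/3 ]
r2 -> -3·r2
  [ 1  -1  -1/3  -5/3  -11/3 ]
  [ 0   0     1     2      8 ]
  [ 0   0     4     7     29 ]
  [ 0   0  -5/3  -4/3  -22/3 ]
r3 -> r3 − 4·r2
  [ 1  -1  -1/3  -5/3  -11/3 ]
  [ 0   0     1     2      8 ]
  [ 0   0     0    -1     -3 ]
  [ 0   0  -5/3  -4/3  -22/3 ]
r4 -> r4 + 5/3·r2
  [ 1  -1  -1/3  -5/3  -11/3 ]
  [ 0   0     1     2      8 ]
  [ 0   0     0    -1     -3 ]
  [ 0   0     0     2      6 ]
r3 -> -1·r3
  [ 1  -1  -1/3  -5/3  -11/3 ]
  [ 0   0     1     2      8 ]
  [ 0   0     0     1      3 ]
  [ 0   0     0     2      6 ]
r4 -> r4 − 2·r3
  [ 1  -1  -1/3  -5/3  -11/3 ]
  [ 0   0     1     2      8 ]
  [ 0   0     0     1      3 ]
  [ 0   0     0     0      0 ]
r2 -> r2 − 2·r3
  [ 1  -1  -1/3  -5/3  -11/3 ]
  [ 0   0     1     0      2 ]
  [ 0   0     0     1      3 ]
  [ 0   0     0     0      0 ]
r1 -> r1 + 5/3·r3
  [ 1  -1  -1/3  0  4/3 ]
  [ 0   0     1  0    2 ]
  [ 0   0     0  1    3 ]
  [ 0   0     0  0    0 ]
r1 -> r1 + 1/3·r2
  [ 1  -1  0  0  2 ]
  [ 0   0  1  0  2 ]
  [ 0   0  0  1  3 ]
  [ 0   0  0  0  0 ]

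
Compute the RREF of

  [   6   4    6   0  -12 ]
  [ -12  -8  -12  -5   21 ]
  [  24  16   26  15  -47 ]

r1 ← 1/6·r1
  [   1  2/3    1   0   -2 ]
  [ -12   -8  -12  -5   21 ]
  [  24   16   26  15  -47 ]
r2 ← r2 + 12·r1
  [  1  2/3   1   0   -2 ]
  [  0    0   0  -5   -3 ]
  [ 24   16  26  15  -47 ]
r3 ← r3 − 24·r1
  [ 1  2/3  1   0  -2 ]
  [ 0    0  0  -5  -3 ]
  [ 0    0  2  15   1 ]
r2 <-> r3
  [ 1  2/3  1   0  -2 ]
  [ 0    0  2  15   1 ]
  [ 0    0  0  -5  -3 ]
r2 ← 1/2·r2
  [ 1  2/3  1     0   -2 ]
  [ 0    0  1  15/2  1/2 ]
  [ 0    0  0    -5   -3 ]
r3 ← -1/5·r3
  [ 1  2/3  1     0   -2 ]
  [ 0    0  1  15/2  1/2 ]
  [ 0    0  0     1  3/5 ]
r2 ← r2 − 15/2·r3
  [ 1  2/3  1  0   -2 ]
  [ 0    0  1  0   -4 ]
  [ 0    0  0  1  3/5 ]
r1 ← r1 − r2
  [ 1  2/3  0  0    2 ]
  [ 0    0  1  0   -4 ]
  [ 0    0  0  1  3/5 ]

[[1, 2/3, 0, 0, 2], [0, 0, 1, 0, -4], [0, 0, 0, 1, 3/5]]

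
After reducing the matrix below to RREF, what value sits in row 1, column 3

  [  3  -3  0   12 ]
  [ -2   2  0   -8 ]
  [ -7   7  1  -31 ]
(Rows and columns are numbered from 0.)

-3

R1 ← 1/3·R1
  [  1  -1  0    4 ]
  [ -2   2  0   -8 ]
  [ -7   7  1  -31 ]
R2 ← R2 + 2·R1
  [  1  -1  0    4 ]
  [  0   0  0    0 ]
  [ -7   7  1  -31 ]
R3 ← R3 + 7·R1
  [ 1  -1  0   4 ]
  [ 0   0  0   0 ]
  [ 0   0  1  -3 ]
R2 <-> R3
  [ 1  -1  0   4 ]
  [ 0   0  1  -3 ]
  [ 0   0  0   0 ]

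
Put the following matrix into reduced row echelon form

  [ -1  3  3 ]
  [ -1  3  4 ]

r1 ← -1·r1
  [  1  -3  -3 ]
  [ -1   3   4 ]
r2 ← r2 + r1
  [ 1  -3  -3 ]
  [ 0   0   1 ]
r1 ← r1 + 3·r2
  [ 1  -3  0 ]
  [ 0   0  1 ]

[[1, -3, 0], [0, 0, 1]]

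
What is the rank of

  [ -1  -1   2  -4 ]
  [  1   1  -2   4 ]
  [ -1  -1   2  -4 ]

r1 -> -1·r1
  [  1   1  -2   4 ]
  [  1   1  -2   4 ]
  [ -1  -1   2  -4 ]
r2 -> r2 − r1
  [  1   1  -2   4 ]
  [  0   0   0   0 ]
  [ -1  -1   2  -4 ]
r3 -> r3 + r1
  [ 1  1  -2  4 ]
  [ 0  0   0  0 ]
  [ 0  0   0  0 ]
The reduced form has 1 nonzero row.

rank = 1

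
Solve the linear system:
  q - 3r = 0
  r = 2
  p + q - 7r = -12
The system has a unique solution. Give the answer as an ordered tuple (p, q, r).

Form the augmented matrix and row-reduce:
  [ 0  1  -3  |    0 ]
  [ 0  0   1  |    2 ]
  [ 1  1  -7  |  -12 ]
R1 ↔ R3
  [ 1  1  -7  |  -12 ]
  [ 0  0   1  |    2 ]
  [ 0  1  -3  |    0 ]
R2 ↔ R3
  [ 1  1  -7  |  -12 ]
  [ 0  1  -3  |    0 ]
  [ 0  0   1  |    2 ]
R2 := R2 + 3·R3
  [ 1  1  -7  |  -12 ]
  [ 0  1   0  |    6 ]
  [ 0  0   1  |    2 ]
R1 := R1 + 7·R3
  [ 1  1  0  |  2 ]
  [ 0  1  0  |  6 ]
  [ 0  0  1  |  2 ]
R1 := R1 − R2
  [ 1  0  0  |  -4 ]
  [ 0  1  0  |   6 ]
  [ 0  0  1  |   2 ]
Reading off the last column: p = -4, q = 6, r = 2.

(-4, 6, 2)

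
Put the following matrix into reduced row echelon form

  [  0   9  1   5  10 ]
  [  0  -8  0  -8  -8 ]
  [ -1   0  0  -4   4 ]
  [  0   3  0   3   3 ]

[[1, 0, 0, 4, -4], [0, 1, 0, 1, 1], [0, 0, 1, -4, 1], [0, 0, 0, 0, 0]]

R1 <-> R3
  [ -1   0  0  -4   4 ]
  [  0  -8  0  -8  -8 ]
  [  0   9  1   5  10 ]
  [  0   3  0   3   3 ]
R1 := -1·R1
  [ 1   0  0   4  -4 ]
  [ 0  -8  0  -8  -8 ]
  [ 0   9  1   5  10 ]
  [ 0   3  0   3   3 ]
R2 := -1/8·R2
  [ 1  0  0  4  -4 ]
  [ 0  1  0  1   1 ]
  [ 0  9  1  5  10 ]
  [ 0  3  0  3   3 ]
R3 := R3 − 9·R2
  [ 1  0  0   4  -4 ]
  [ 0  1  0   1   1 ]
  [ 0  0  1  -4   1 ]
  [ 0  3  0   3   3 ]
R4 := R4 − 3·R2
  [ 1  0  0   4  -4 ]
  [ 0  1  0   1   1 ]
  [ 0  0  1  -4   1 ]
  [ 0  0  0   0   0 ]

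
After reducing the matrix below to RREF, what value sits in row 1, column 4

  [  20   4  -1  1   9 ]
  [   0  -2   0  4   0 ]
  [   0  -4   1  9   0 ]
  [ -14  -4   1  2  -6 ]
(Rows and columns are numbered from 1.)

Multiply r1 by 1/20.
  [   1  1/5  -1/20  1/20  9/20 ]
  [   0   -2      0     4     0 ]
  [   0   -4      1     9     0 ]
  [ -14   -4      1     2    -6 ]
Add 14 times r1 to r4.
  [ 1   1/5  -1/20   1/20  9/20 ]
  [ 0    -2      0      4     0 ]
  [ 0    -4      1      9     0 ]
  [ 0  -6/5   3/10  27/10  3/10 ]
Multiply r2 by -1/2.
  [ 1   1/5  -1/20   1/20  9/20 ]
  [ 0     1      0     -2     0 ]
  [ 0    -4      1      9     0 ]
  [ 0  -6/5   3/10  27/10  3/10 ]
Add 4 times r2 to r3.
  [ 1   1/5  -1/20   1/20  9/20 ]
  [ 0     1      0     -2     0 ]
  [ 0     0      1      1     0 ]
  [ 0  -6/5   3/10  27/10  3/10 ]
Add 6/5 times r2 to r4.
  [ 1  1/5  -1/20  1/20  9/20 ]
  [ 0    1      0    -2     0 ]
  [ 0    0      1     1     0 ]
  [ 0    0   3/10  3/10  3/10 ]
Subtract 3/10 times r3 from r4.
  [ 1  1/5  -1/20  1/20  9/20 ]
  [ 0    1      0    -2     0 ]
  [ 0    0      1     1     0 ]
  [ 0    0      0     0  3/10 ]
Multiply r4 by 10/3.
  [ 1  1/5  -1/20  1/20  9/20 ]
  [ 0    1      0    -2     0 ]
  [ 0    0      1     1     0 ]
  [ 0    0      0     0     1 ]
Subtract 9/20 times r4 from r1.
  [ 1  1/5  -1/20  1/20  0 ]
  [ 0    1      0    -2  0 ]
  [ 0    0      1     1  0 ]
  [ 0    0      0     0  1 ]
Add 1/20 times r3 to r1.
  [ 1  1/5  0  1/10  0 ]
  [ 0    1  0    -2  0 ]
  [ 0    0  1     1  0 ]
  [ 0    0  0     0  1 ]
Subtract 1/5 times r2 from r1.
  [ 1  0  0  1/2  0 ]
  [ 0  1  0   -2  0 ]
  [ 0  0  1    1  0 ]
  [ 0  0  0    0  1 ]

1/2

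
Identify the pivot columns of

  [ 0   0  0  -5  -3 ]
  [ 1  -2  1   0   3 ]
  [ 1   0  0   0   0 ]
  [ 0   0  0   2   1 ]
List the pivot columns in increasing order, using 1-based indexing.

1, 2, 4, 5

ρ1 ↔ ρ2
  [ 1  -2  1   0   3 ]
  [ 0   0  0  -5  -3 ]
  [ 1   0  0   0   0 ]
  [ 0   0  0   2   1 ]
ρ3 := ρ3 − ρ1
  [ 1  -2   1   0   3 ]
  [ 0   0   0  -5  -3 ]
  [ 0   2  -1   0  -3 ]
  [ 0   0   0   2   1 ]
ρ2 ↔ ρ3
  [ 1  -2   1   0   3 ]
  [ 0   2  -1   0  -3 ]
  [ 0   0   0  -5  -3 ]
  [ 0   0   0   2   1 ]
ρ2 := 1/2·ρ2
  [ 1  -2     1   0     3 ]
  [ 0   1  -1/2   0  -3/2 ]
  [ 0   0     0  -5    -3 ]
  [ 0   0     0   2     1 ]
ρ3 := -1/5·ρ3
  [ 1  -2     1  0     3 ]
  [ 0   1  -1/2  0  -3/2 ]
  [ 0   0     0  1   3/5 ]
  [ 0   0     0  2     1 ]
ρ4 := ρ4 − 2·ρ3
  [ 1  -2     1  0     3 ]
  [ 0   1  -1/2  0  -3/2 ]
  [ 0   0     0  1   3/5 ]
  [ 0   0     0  0  -1/5 ]
ρ4 := -5·ρ4
  [ 1  -2     1  0     3 ]
  [ 0   1  -1/2  0  -3/2 ]
  [ 0   0     0  1   3/5 ]
  [ 0   0     0  0     1 ]
ρ3 := ρ3 − 3/5·ρ4
  [ 1  -2     1  0     3 ]
  [ 0   1  -1/2  0  -3/2 ]
  [ 0   0     0  1     0 ]
  [ 0   0     0  0     1 ]
ρ2 := ρ2 + 3/2·ρ4
  [ 1  -2     1  0  3 ]
  [ 0   1  -1/2  0  0 ]
  [ 0   0     0  1  0 ]
  [ 0   0     0  0  1 ]
ρ1 := ρ1 − 3·ρ4
  [ 1  -2     1  0  0 ]
  [ 0   1  -1/2  0  0 ]
  [ 0   0     0  1  0 ]
  [ 0   0     0  0  1 ]
ρ1 := ρ1 + 2·ρ2
  [ 1  0     0  0  0 ]
  [ 0  1  -1/2  0  0 ]
  [ 0  0     0  1  0 ]
  [ 0  0     0  0  1 ]
Pivot columns are the columns containing a leading 1.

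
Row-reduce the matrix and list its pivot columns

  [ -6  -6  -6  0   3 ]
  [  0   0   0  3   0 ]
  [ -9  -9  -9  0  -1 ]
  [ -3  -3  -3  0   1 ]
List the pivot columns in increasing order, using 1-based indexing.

R1 ← -1/6·R1
R3 ← R3 + 9·R1
R4 ← R4 + 3·R1
R2 ← 1/3·R2
R3 ← -2/11·R3
R4 ← R4 + 1/2·R3
R1 ← R1 + 1/2·R3
Pivot columns are the columns containing a leading 1.

1, 4, 5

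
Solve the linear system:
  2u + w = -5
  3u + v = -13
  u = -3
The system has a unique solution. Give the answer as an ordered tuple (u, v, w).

Form the augmented matrix and row-reduce:
  [ 2  0  1  |   -5 ]
  [ 3  1  0  |  -13 ]
  [ 1  0  0  |   -3 ]
ρ1 → 1/2·ρ1
  [ 1  0  1/2  |  -5/2 ]
  [ 3  1    0  |   -13 ]
  [ 1  0    0  |    -3 ]
ρ2 → ρ2 − 3·ρ1
  [ 1  0   1/2  |   -5/2 ]
  [ 0  1  -3/2  |  -11/2 ]
  [ 1  0     0  |     -3 ]
ρ3 → ρ3 − ρ1
  [ 1  0   1/2  |   -5/2 ]
  [ 0  1  -3/2  |  -11/2 ]
  [ 0  0  -1/2  |   -1/2 ]
ρ3 → -2·ρ3
  [ 1  0   1/2  |   -5/2 ]
  [ 0  1  -3/2  |  -11/2 ]
  [ 0  0     1  |      1 ]
ρ2 → ρ2 + 3/2·ρ3
  [ 1  0  1/2  |  -5/2 ]
  [ 0  1    0  |    -4 ]
  [ 0  0    1  |     1 ]
ρ1 → ρ1 − 1/2·ρ3
  [ 1  0  0  |  -3 ]
  [ 0  1  0  |  -4 ]
  [ 0  0  1  |   1 ]
Reading off the last column: u = -3, v = -4, w = 1.

(-3, -4, 1)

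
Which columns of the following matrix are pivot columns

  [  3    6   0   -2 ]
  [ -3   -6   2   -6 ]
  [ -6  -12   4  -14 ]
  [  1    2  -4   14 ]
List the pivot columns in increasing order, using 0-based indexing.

Multiply R1 by 1/3.
  [  1    2   0  -2/3 ]
  [ -3   -6   2    -6 ]
  [ -6  -12   4   -14 ]
  [  1    2  -4    14 ]
Add 3 times R1 to R2.
  [  1    2   0  -2/3 ]
  [  0    0   2    -8 ]
  [ -6  -12   4   -14 ]
  [  1    2  -4    14 ]
Add 6 times R1 to R3.
  [ 1  2   0  -2/3 ]
  [ 0  0   2    -8 ]
  [ 0  0   4   -18 ]
  [ 1  2  -4    14 ]
Subtract R1 from R4.
  [ 1  2   0  -2/3 ]
  [ 0  0   2    -8 ]
  [ 0  0   4   -18 ]
  [ 0  0  -4  44/3 ]
Multiply R2 by 1/2.
  [ 1  2   0  -2/3 ]
  [ 0  0   1    -4 ]
  [ 0  0   4   -18 ]
  [ 0  0  -4  44/3 ]
Subtract 4 times R2 from R3.
  [ 1  2   0  -2/3 ]
  [ 0  0   1    -4 ]
  [ 0  0   0    -2 ]
  [ 0  0  -4  44/3 ]
Add 4 times R2 to R4.
  [ 1  2  0  -2/3 ]
  [ 0  0  1    -4 ]
  [ 0  0  0    -2 ]
  [ 0  0  0  -4/3 ]
Multiply R3 by -1/2.
  [ 1  2  0  -2/3 ]
  [ 0  0  1    -4 ]
  [ 0  0  0     1 ]
  [ 0  0  0  -4/3 ]
Add 4/3 times R3 to R4.
  [ 1  2  0  -2/3 ]
  [ 0  0  1    -4 ]
  [ 0  0  0     1 ]
  [ 0  0  0     0 ]
Add 4 times R3 to R2.
  [ 1  2  0  -2/3 ]
  [ 0  0  1     0 ]
  [ 0  0  0     1 ]
  [ 0  0  0     0 ]
Add 2/3 times R3 to R1.
  [ 1  2  0  0 ]
  [ 0  0  1  0 ]
  [ 0  0  0  1 ]
  [ 0  0  0  0 ]
Pivot columns are the columns containing a leading 1.

0, 2, 3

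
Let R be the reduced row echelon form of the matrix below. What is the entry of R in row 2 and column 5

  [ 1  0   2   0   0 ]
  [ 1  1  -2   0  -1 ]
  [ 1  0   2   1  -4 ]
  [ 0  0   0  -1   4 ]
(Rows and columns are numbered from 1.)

ρ2 -> ρ2 − ρ1
ρ3 -> ρ3 − ρ1
ρ4 -> ρ4 + ρ3

-1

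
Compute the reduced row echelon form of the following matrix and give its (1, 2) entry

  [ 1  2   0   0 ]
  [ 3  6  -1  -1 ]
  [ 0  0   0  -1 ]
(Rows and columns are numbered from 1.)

2

R2 := R2 − 3·R1
  [ 1  2   0   0 ]
  [ 0  0  -1  -1 ]
  [ 0  0   0  -1 ]
R2 := -1·R2
  [ 1  2  0   0 ]
  [ 0  0  1   1 ]
  [ 0  0  0  -1 ]
R3 := -1·R3
  [ 1  2  0  0 ]
  [ 0  0  1  1 ]
  [ 0  0  0  1 ]
R2 := R2 − R3
  [ 1  2  0  0 ]
  [ 0  0  1  0 ]
  [ 0  0  0  1 ]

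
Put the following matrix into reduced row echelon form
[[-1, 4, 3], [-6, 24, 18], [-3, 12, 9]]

[[1, -4, -3], [0, 0, 0], [0, 0, 0]]

ρ1 -> -1·ρ1
ρ2 -> ρ2 + 6·ρ1
ρ3 -> ρ3 + 3·ρ1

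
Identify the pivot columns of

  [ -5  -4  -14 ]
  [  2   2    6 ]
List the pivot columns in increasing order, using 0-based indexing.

0, 1

r1 := -1/5·r1
  [ 1  4/5  14/5 ]
  [ 2    2     6 ]
r2 := r2 − 2·r1
  [ 1  4/5  14/5 ]
  [ 0  2/5   2/5 ]
r2 := 5/2·r2
  [ 1  4/5  14/5 ]
  [ 0    1     1 ]
r1 := r1 − 4/5·r2
  [ 1  0  2 ]
  [ 0  1  1 ]
Pivot columns are the columns containing a leading 1.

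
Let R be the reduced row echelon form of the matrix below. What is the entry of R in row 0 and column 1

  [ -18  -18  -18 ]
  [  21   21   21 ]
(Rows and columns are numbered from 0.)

1

r1 → -1/18·r1
  [  1   1   1 ]
  [ 21  21  21 ]
r2 → r2 − 21·r1
  [ 1  1  1 ]
  [ 0  0  0 ]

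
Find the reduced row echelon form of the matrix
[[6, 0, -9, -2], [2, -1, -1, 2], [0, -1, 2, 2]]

Multiply r1 by 1/6.
  [ 1   0  -3/2  -1/3 ]
  [ 2  -1    -1     2 ]
  [ 0  -1     2     2 ]
Subtract 2 times r1 from r2.
  [ 1   0  -3/2  -1/3 ]
  [ 0  -1     2   8/3 ]
  [ 0  -1     2     2 ]
Multiply r2 by -1.
  [ 1   0  -3/2  -1/3 ]
  [ 0   1    -2  -8/3 ]
  [ 0  -1     2     2 ]
Add r2 to r3.
  [ 1  0  -3/2  -1/3 ]
  [ 0  1    -2  -8/3 ]
  [ 0  0     0  -2/3 ]
Multiply r3 by -3/2.
  [ 1  0  -3/2  -1/3 ]
  [ 0  1    -2  -8/3 ]
  [ 0  0     0     1 ]
Add 8/3 times r3 to r2.
  [ 1  0  -3/2  -1/3 ]
  [ 0  1    -2     0 ]
  [ 0  0     0     1 ]
Add 1/3 times r3 to r1.
  [ 1  0  -3/2  0 ]
  [ 0  1    -2  0 ]
  [ 0  0     0  1 ]

[[1, 0, -3/2, 0], [0, 1, -2, 0], [0, 0, 0, 1]]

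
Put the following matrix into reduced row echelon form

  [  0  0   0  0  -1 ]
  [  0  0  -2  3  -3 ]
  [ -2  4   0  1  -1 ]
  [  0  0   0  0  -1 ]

ρ1 <-> ρ3
ρ1 → -1/2·ρ1
ρ2 → -1/2·ρ2
ρ3 → -1·ρ3
ρ4 → ρ4 + ρ3
ρ2 → ρ2 − 3/2·ρ3
ρ1 → ρ1 − 1/2·ρ3

[[1, -2, 0, -1/2, 0], [0, 0, 1, -3/2, 0], [0, 0, 0, 0, 1], [0, 0, 0, 0, 0]]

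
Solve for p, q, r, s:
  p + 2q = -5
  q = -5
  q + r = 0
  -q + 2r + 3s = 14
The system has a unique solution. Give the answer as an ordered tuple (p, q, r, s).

(5, -5, 5, -1/3)

Form the augmented matrix and row-reduce:
  [ 1   2  0  0  |  -5 ]
  [ 0   1  0  0  |  -5 ]
  [ 0   1  1  0  |   0 ]
  [ 0  -1  2  3  |  14 ]
r3 -> r3 − r2
  [ 1   2  0  0  |  -5 ]
  [ 0   1  0  0  |  -5 ]
  [ 0   0  1  0  |   5 ]
  [ 0  -1  2  3  |  14 ]
r4 -> r4 + r2
  [ 1  2  0  0  |  -5 ]
  [ 0  1  0  0  |  -5 ]
  [ 0  0  1  0  |   5 ]
  [ 0  0  2  3  |   9 ]
r4 -> r4 − 2·r3
  [ 1  2  0  0  |  -5 ]
  [ 0  1  0  0  |  -5 ]
  [ 0  0  1  0  |   5 ]
  [ 0  0  0  3  |  -1 ]
r4 -> 1/3·r4
  [ 1  2  0  0  |    -5 ]
  [ 0  1  0  0  |    -5 ]
  [ 0  0  1  0  |     5 ]
  [ 0  0  0  1  |  -1/3 ]
r1 -> r1 − 2·r2
  [ 1  0  0  0  |     5 ]
  [ 0  1  0  0  |    -5 ]
  [ 0  0  1  0  |     5 ]
  [ 0  0  0  1  |  -1/3 ]
Reading off the last column: p = 5, q = -5, r = 5, s = -1/3.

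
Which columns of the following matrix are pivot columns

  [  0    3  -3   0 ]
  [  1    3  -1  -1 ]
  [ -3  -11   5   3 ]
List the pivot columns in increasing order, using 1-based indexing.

1, 2

r1 ↔ r2
  [  1    3  -1  -1 ]
  [  0    3  -3   0 ]
  [ -3  -11   5   3 ]
r3 → r3 + 3·r1
  [ 1   3  -1  -1 ]
  [ 0   3  -3   0 ]
  [ 0  -2   2   0 ]
r2 → 1/3·r2
  [ 1   3  -1  -1 ]
  [ 0   1  -1   0 ]
  [ 0  -2   2   0 ]
r3 → r3 + 2·r2
  [ 1  3  -1  -1 ]
  [ 0  1  -1   0 ]
  [ 0  0   0   0 ]
r1 → r1 − 3·r2
  [ 1  0   2  -1 ]
  [ 0  1  -1   0 ]
  [ 0  0   0   0 ]
Pivot columns are the columns containing a leading 1.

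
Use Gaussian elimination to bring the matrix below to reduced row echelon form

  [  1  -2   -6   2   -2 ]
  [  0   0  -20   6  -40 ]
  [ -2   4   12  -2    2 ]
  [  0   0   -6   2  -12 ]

[[1, -2, 0, 0, 0], [0, 0, 1, 0, 0], [0, 0, 0, 1, 0], [0, 0, 0, 0, 1]]

ρ3 -> ρ3 + 2·ρ1
  [ 1  -2   -6  2   -2 ]
  [ 0   0  -20  6  -40 ]
  [ 0   0    0  2   -2 ]
  [ 0   0   -6  2  -12 ]
ρ2 -> -1/20·ρ2
  [ 1  -2  -6      2   -2 ]
  [ 0   0   1  -3/10    2 ]
  [ 0   0   0      2   -2 ]
  [ 0   0  -6      2  -12 ]
ρ4 -> ρ4 + 6·ρ2
  [ 1  -2  -6      2  -2 ]
  [ 0   0   1  -3/10   2 ]
  [ 0   0   0      2  -2 ]
  [ 0   0   0    1/5   0 ]
ρ3 -> 1/2·ρ3
  [ 1  -2  -6      2  -2 ]
  [ 0   0   1  -3/10   2 ]
  [ 0   0   0      1  -1 ]
  [ 0   0   0    1/5   0 ]
ρ4 -> ρ4 − 1/5·ρ3
  [ 1  -2  -6      2   -2 ]
  [ 0   0   1  -3/10    2 ]
  [ 0   0   0      1   -1 ]
  [ 0   0   0      0  1/5 ]
ρ4 -> 5·ρ4
  [ 1  -2  -6      2  -2 ]
  [ 0   0   1  -3/10   2 ]
  [ 0   0   0      1  -1 ]
  [ 0   0   0      0   1 ]
ρ3 -> ρ3 + ρ4
  [ 1  -2  -6      2  -2 ]
  [ 0   0   1  -3/10   2 ]
  [ 0   0   0      1   0 ]
  [ 0   0   0      0   1 ]
ρ2 -> ρ2 − 2·ρ4
  [ 1  -2  -6      2  -2 ]
  [ 0   0   1  -3/10   0 ]
  [ 0   0   0      1   0 ]
  [ 0   0   0      0   1 ]
ρ1 -> ρ1 + 2·ρ4
  [ 1  -2  -6      2  0 ]
  [ 0   0   1  -3/10  0 ]
  [ 0   0   0      1  0 ]
  [ 0   0   0      0  1 ]
ρ2 -> ρ2 + 3/10·ρ3
  [ 1  -2  -6  2  0 ]
  [ 0   0   1  0  0 ]
  [ 0   0   0  1  0 ]
  [ 0   0   0  0  1 ]
ρ1 -> ρ1 − 2·ρ3
  [ 1  -2  -6  0  0 ]
  [ 0   0   1  0  0 ]
  [ 0   0   0  1  0 ]
  [ 0   0   0  0  1 ]
ρ1 -> ρ1 + 6·ρ2
  [ 1  -2  0  0  0 ]
  [ 0   0  1  0  0 ]
  [ 0   0  0  1  0 ]
  [ 0   0  0  0  1 ]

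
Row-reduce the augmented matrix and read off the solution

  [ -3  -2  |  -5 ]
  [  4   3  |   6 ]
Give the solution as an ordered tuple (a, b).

R1 → -1/3·R1
  [ 1  2/3  |  5/3 ]
  [ 4    3  |    6 ]
R2 → R2 − 4·R1
  [ 1  2/3  |   5/3 ]
  [ 0  1/3  |  -2/3 ]
R2 → 3·R2
  [ 1  2/3  |  5/3 ]
  [ 0    1  |   -2 ]
R1 → R1 − 2/3·R2
  [ 1  0  |   3 ]
  [ 0  1  |  -2 ]
Reading off the last column: a = 3, b = -2.

(3, -2)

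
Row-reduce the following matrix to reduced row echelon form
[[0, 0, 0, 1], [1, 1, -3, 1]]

R1 <=> R2
  [ 1  1  -3  1 ]
  [ 0  0   0  1 ]
R1 → R1 − R2
  [ 1  1  -3  0 ]
  [ 0  0   0  1 ]

[[1, 1, -3, 0], [0, 0, 0, 1]]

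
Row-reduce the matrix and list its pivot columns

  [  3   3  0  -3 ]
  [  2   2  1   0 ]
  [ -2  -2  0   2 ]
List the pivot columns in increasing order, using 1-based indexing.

1, 3

r1 -> 1/3·r1
  [  1   1  0  -1 ]
  [  2   2  1   0 ]
  [ -2  -2  0   2 ]
r2 -> r2 − 2·r1
  [  1   1  0  -1 ]
  [  0   0  1   2 ]
  [ -2  -2  0   2 ]
r3 -> r3 + 2·r1
  [ 1  1  0  -1 ]
  [ 0  0  1   2 ]
  [ 0  0  0   0 ]
Pivot columns are the columns containing a leading 1.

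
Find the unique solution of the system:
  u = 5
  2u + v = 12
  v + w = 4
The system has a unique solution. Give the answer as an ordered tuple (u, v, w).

(5, 2, 2)

Form the augmented matrix and row-reduce:
  [ 1  0  0  |   5 ]
  [ 2  1  0  |  12 ]
  [ 0  1  1  |   4 ]
Subtract 2 times R1 from R2.
  [ 1  0  0  |  5 ]
  [ 0  1  0  |  2 ]
  [ 0  1  1  |  4 ]
Subtract R2 from R3.
  [ 1  0  0  |  5 ]
  [ 0  1  0  |  2 ]
  [ 0  0  1  |  2 ]
Reading off the last column: u = 5, v = 2, w = 2.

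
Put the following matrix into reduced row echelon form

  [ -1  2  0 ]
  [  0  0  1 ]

R1 ← -1·R1
  [ 1  -2  0 ]
  [ 0   0  1 ]

[[1, -2, 0], [0, 0, 1]]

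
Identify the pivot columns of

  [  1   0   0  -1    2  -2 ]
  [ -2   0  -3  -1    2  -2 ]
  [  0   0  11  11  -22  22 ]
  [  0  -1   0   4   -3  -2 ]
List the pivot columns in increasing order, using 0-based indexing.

R2 ← R2 + 2·R1
  [ 1   0   0  -1    2  -2 ]
  [ 0   0  -3  -3    6  -6 ]
  [ 0   0  11  11  -22  22 ]
  [ 0  -1   0   4   -3  -2 ]
R2 <=> R4
  [ 1   0   0  -1    2  -2 ]
  [ 0  -1   0   4   -3  -2 ]
  [ 0   0  11  11  -22  22 ]
  [ 0   0  -3  -3    6  -6 ]
R2 ← -1·R2
  [ 1  0   0  -1    2  -2 ]
  [ 0  1   0  -4    3   2 ]
  [ 0  0  11  11  -22  22 ]
  [ 0  0  -3  -3    6  -6 ]
R3 ← 1/11·R3
  [ 1  0   0  -1   2  -2 ]
  [ 0  1   0  -4   3   2 ]
  [ 0  0   1   1  -2   2 ]
  [ 0  0  -3  -3   6  -6 ]
R4 ← R4 + 3·R3
  [ 1  0  0  -1   2  -2 ]
  [ 0  1  0  -4   3   2 ]
  [ 0  0  1   1  -2   2 ]
  [ 0  0  0   0   0   0 ]
Pivot columns are the columns containing a leading 1.

0, 1, 2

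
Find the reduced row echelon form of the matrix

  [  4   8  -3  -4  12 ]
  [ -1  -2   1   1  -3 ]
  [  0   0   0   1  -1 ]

[[1, 2, 0, 0, 2], [0, 0, 1, 0, 0], [0, 0, 0, 1, -1]]

R1 ← 1/4·R1
  [  1   2  -3/4  -1   3 ]
  [ -1  -2     1   1  -3 ]
  [  0   0     0   1  -1 ]
R2 ← R2 + R1
  [ 1  2  -3/4  -1   3 ]
  [ 0  0   1/4   0   0 ]
  [ 0  0     0   1  -1 ]
R2 ← 4·R2
  [ 1  2  -3/4  -1   3 ]
  [ 0  0     1   0   0 ]
  [ 0  0     0   1  -1 ]
R1 ← R1 + R3
  [ 1  2  -3/4  0   2 ]
  [ 0  0     1  0   0 ]
  [ 0  0     0  1  -1 ]
R1 ← R1 + 3/4·R2
  [ 1  2  0  0   2 ]
  [ 0  0  1  0   0 ]
  [ 0  0  0  1  -1 ]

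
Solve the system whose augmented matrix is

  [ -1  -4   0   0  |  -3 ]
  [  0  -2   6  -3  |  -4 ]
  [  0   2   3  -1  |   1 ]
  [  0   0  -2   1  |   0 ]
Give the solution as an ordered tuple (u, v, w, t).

r1 -> -1·r1
  [ 1   4   0   0  |   3 ]
  [ 0  -2   6  -3  |  -4 ]
  [ 0   2   3  -1  |   1 ]
  [ 0   0  -2   1  |   0 ]
r2 -> -1/2·r2
  [ 1  4   0    0  |  3 ]
  [ 0  1  -3  3/2  |  2 ]
  [ 0  2   3   -1  |  1 ]
  [ 0  0  -2    1  |  0 ]
r3 -> r3 − 2·r2
  [ 1  4   0    0  |   3 ]
  [ 0  1  -3  3/2  |   2 ]
  [ 0  0   9   -4  |  -3 ]
  [ 0  0  -2    1  |   0 ]
r3 -> 1/9·r3
  [ 1  4   0     0  |     3 ]
  [ 0  1  -3   3/2  |     2 ]
  [ 0  0   1  -4/9  |  -1/3 ]
  [ 0  0  -2     1  |     0 ]
r4 -> r4 + 2·r3
  [ 1  4   0     0  |     3 ]
  [ 0  1  -3   3/2  |     2 ]
  [ 0  0   1  -4/9  |  -1/3 ]
  [ 0  0   0   1/9  |  -2/3 ]
r4 -> 9·r4
  [ 1  4   0     0  |     3 ]
  [ 0  1  -3   3/2  |     2 ]
  [ 0  0   1  -4/9  |  -1/3 ]
  [ 0  0   0     1  |    -6 ]
r3 -> r3 + 4/9·r4
  [ 1  4   0    0  |   3 ]
  [ 0  1  -3  3/2  |   2 ]
  [ 0  0   1    0  |  -3 ]
  [ 0  0   0    1  |  -6 ]
r2 -> r2 − 3/2·r4
  [ 1  4   0  0  |   3 ]
  [ 0  1  -3  0  |  11 ]
  [ 0  0   1  0  |  -3 ]
  [ 0  0   0  1  |  -6 ]
r2 -> r2 + 3·r3
  [ 1  4  0  0  |   3 ]
  [ 0  1  0  0  |   2 ]
  [ 0  0  1  0  |  -3 ]
  [ 0  0  0  1  |  -6 ]
r1 -> r1 − 4·r2
  [ 1  0  0  0  |  -5 ]
  [ 0  1  0  0  |   2 ]
  [ 0  0  1  0  |  -3 ]
  [ 0  0  0  1  |  -6 ]
Reading off the last column: u = -5, v = 2, w = -3, t = -6.

(-5, 2, -3, -6)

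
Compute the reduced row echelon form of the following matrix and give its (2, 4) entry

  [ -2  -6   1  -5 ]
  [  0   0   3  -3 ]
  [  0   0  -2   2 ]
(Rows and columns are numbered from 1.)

-1

Multiply R1 by -1/2.
Multiply R2 by 1/3.
Add 2 times R2 to R3.
Add 1/2 times R2 to R1.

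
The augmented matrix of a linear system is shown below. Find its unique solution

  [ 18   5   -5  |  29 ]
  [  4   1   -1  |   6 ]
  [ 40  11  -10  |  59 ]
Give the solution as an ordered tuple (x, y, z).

Multiply ρ1 by 1/18.
  [  1  5/18  -5/18  |  29/18 ]
  [  4     1     -1  |      6 ]
  [ 40    11    -10  |     59 ]
Subtract 4 times ρ1 from ρ2.
  [  1  5/18  -5/18  |  29/18 ]
  [  0  -1/9    1/9  |   -4/9 ]
  [ 40    11    -10  |     59 ]
Subtract 40 times ρ1 from ρ3.
  [ 1  5/18  -5/18  |  29/18 ]
  [ 0  -1/9    1/9  |   -4/9 ]
  [ 0  -1/9   10/9  |  -49/9 ]
Multiply ρ2 by -9.
  [ 1  5/18  -5/18  |  29/18 ]
  [ 0     1     -1  |      4 ]
  [ 0  -1/9   10/9  |  -49/9 ]
Add 1/9 times ρ2 to ρ3.
  [ 1  5/18  -5/18  |  29/18 ]
  [ 0     1     -1  |      4 ]
  [ 0     0      1  |     -5 ]
Add ρ3 to ρ2.
  [ 1  5/18  -5/18  |  29/18 ]
  [ 0     1      0  |     -1 ]
  [ 0     0      1  |     -5 ]
Add 5/18 times ρ3 to ρ1.
  [ 1  5/18  0  |  2/9 ]
  [ 0     1  0  |   -1 ]
  [ 0     0  1  |   -5 ]
Subtract 5/18 times ρ2 from ρ1.
  [ 1  0  0  |  1/2 ]
  [ 0  1  0  |   -1 ]
  [ 0  0  1  |   -5 ]
Reading off the last column: x = 1/2, y = -1, z = -5.

(1/2, -1, -5)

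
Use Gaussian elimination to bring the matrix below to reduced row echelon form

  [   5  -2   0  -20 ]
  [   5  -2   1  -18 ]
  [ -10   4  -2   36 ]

ρ1 -> 1/5·ρ1
ρ2 -> ρ2 − 5·ρ1
ρ3 -> ρ3 + 10·ρ1
ρ3 -> ρ3 + 2·ρ2

[[1, -2/5, 0, -4], [0, 0, 1, 2], [0, 0, 0, 0]]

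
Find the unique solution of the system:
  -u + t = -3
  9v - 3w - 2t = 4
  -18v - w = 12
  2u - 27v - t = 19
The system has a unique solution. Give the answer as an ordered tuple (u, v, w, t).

Form the augmented matrix and row-reduce:
  [ -1    0   0   1  |  -3 ]
  [  0    9  -3  -2  |   4 ]
  [  0  -18  -1   0  |  12 ]
  [  2  -27   0  -1  |  19 ]
Multiply R1 by -1.
  [ 1    0   0  -1  |   3 ]
  [ 0    9  -3  -2  |   4 ]
  [ 0  -18  -1   0  |  12 ]
  [ 2  -27   0  -1  |  19 ]
Subtract 2 times R1 from R4.
  [ 1    0   0  -1  |   3 ]
  [ 0    9  -3  -2  |   4 ]
  [ 0  -18  -1   0  |  12 ]
  [ 0  -27   0   1  |  13 ]
Multiply R2 by 1/9.
  [ 1    0     0    -1  |    3 ]
  [ 0    1  -1/3  -2/9  |  4/9 ]
  [ 0  -18    -1     0  |   12 ]
  [ 0  -27     0     1  |   13 ]
Add 18 times R2 to R3.
  [ 1    0     0    -1  |    3 ]
  [ 0    1  -1/3  -2/9  |  4/9 ]
  [ 0    0    -7    -4  |   20 ]
  [ 0  -27     0     1  |   13 ]
Add 27 times R2 to R4.
  [ 1  0     0    -1  |    3 ]
  [ 0  1  -1/3  -2/9  |  4/9 ]
  [ 0  0    -7    -4  |   20 ]
  [ 0  0    -9    -5  |   25 ]
Multiply R3 by -1/7.
  [ 1  0     0    -1  |      3 ]
  [ 0  1  -1/3  -2/9  |    4/9 ]
  [ 0  0     1   4/7  |  -20/7 ]
  [ 0  0    -9    -5  |     25 ]
Add 9 times R3 to R4.
  [ 1  0     0    -1  |      3 ]
  [ 0  1  -1/3  -2/9  |    4/9 ]
  [ 0  0     1   4/7  |  -20/7 ]
  [ 0  0     0   1/7  |   -5/7 ]
Multiply R4 by 7.
  [ 1  0     0    -1  |      3 ]
  [ 0  1  -1/3  -2/9  |    4/9 ]
  [ 0  0     1   4/7  |  -20/7 ]
  [ 0  0     0     1  |     -5 ]
Subtract 4/7 times R4 from R3.
  [ 1  0     0    -1  |    3 ]
  [ 0  1  -1/3  -2/9  |  4/9 ]
  [ 0  0     1     0  |    0 ]
  [ 0  0     0     1  |   -5 ]
Add 2/9 times R4 to R2.
  [ 1  0     0  -1  |     3 ]
  [ 0  1  -1/3   0  |  -2/3 ]
  [ 0  0     1   0  |     0 ]
  [ 0  0     0   1  |    -5 ]
Add R4 to R1.
  [ 1  0     0  0  |    -2 ]
  [ 0  1  -1/3  0  |  -2/3 ]
  [ 0  0     1  0  |     0 ]
  [ 0  0     0  1  |    -5 ]
Add 1/3 times R3 to R2.
  [ 1  0  0  0  |    -2 ]
  [ 0  1  0  0  |  -2/3 ]
  [ 0  0  1  0  |     0 ]
  [ 0  0  0  1  |    -5 ]
Reading off the last column: u = -2, v = -2/3, w = 0, t = -5.

(-2, -2/3, 0, -5)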